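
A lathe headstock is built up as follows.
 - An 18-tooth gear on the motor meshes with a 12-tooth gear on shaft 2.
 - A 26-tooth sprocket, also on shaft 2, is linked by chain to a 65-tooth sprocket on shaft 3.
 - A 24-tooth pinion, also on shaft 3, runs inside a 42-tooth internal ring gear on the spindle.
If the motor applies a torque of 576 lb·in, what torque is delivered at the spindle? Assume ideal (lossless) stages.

1680 lb·in

After the gear mesh (12/18): 576 × 0.66667 = 384 lb·in
After the chain (65/26): 384 × 2.5 = 960 lb·in
After the internal gear (42/24): 960 × 1.75 = 1680 lb·in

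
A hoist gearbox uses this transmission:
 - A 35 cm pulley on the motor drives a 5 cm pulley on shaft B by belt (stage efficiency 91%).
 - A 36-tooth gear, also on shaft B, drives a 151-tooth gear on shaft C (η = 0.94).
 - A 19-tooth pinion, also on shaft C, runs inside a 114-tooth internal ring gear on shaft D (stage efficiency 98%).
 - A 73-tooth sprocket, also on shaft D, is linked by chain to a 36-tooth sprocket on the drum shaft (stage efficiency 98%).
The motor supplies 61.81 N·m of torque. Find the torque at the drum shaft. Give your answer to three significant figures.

90.0 N·m

Belt: ratio = 5/35 = 0.14286; torque at shaft B = 61.81 × 0.14286 × 0.91 = 8.0353 N·m.
Gear mesh: ratio = 151/36 = 4.1944; torque at shaft C = 8.0353 × 4.1944 × 0.94 = 31.681 N·m.
Internal gear: ratio = 114/19 = 6; torque at shaft D = 31.681 × 6 × 0.98 = 186.29 N·m.
Chain: ratio = 36/73 = 0.49315; torque at the drum shaft = 186.29 × 0.49315 × 0.98 = 90.03 N·m.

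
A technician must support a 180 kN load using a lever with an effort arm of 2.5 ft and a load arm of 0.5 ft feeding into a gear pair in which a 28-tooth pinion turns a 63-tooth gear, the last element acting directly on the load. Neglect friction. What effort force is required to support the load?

16 kN

Lever MA = effort arm / load arm = 2.5/0.5 = 5.
Gear pair MA = 63/28 = 2.25.
Combined ideal MA = 5 × 2.25 = 11.25.
Effort = load / MA = 180 / 11.25 = 16 kN.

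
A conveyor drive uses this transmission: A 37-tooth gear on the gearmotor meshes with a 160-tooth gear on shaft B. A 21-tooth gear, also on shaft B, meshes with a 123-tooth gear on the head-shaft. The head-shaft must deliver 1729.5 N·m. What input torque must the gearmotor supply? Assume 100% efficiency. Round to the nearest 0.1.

Overall ratio R = 4.3243 × 5.8571 = 25.328.
Input torque = output torque / R = 1729.5 / 25.328 = 68.284 N·m.

68.3 N·m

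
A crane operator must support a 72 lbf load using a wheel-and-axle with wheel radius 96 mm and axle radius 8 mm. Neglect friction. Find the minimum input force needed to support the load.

Wheel-and-axle MA = R/r = 96/8 = 12.
Effort = load / MA = 72 / 12 = 6 lbf.

6 lbf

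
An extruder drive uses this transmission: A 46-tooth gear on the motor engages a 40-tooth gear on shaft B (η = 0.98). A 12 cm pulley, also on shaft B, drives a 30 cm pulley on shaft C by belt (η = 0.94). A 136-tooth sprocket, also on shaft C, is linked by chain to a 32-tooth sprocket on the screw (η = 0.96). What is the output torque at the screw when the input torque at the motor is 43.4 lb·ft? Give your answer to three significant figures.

19.6 lb·ft

gear mesh 40/46 = 0.86957 → τ = 43.4·0.86957·0.98 = 36.984 lb·ft
belt 30/12 = 2.5 → τ = 36.984·2.5·0.94 = 86.913 lb·ft
chain 32/136 = 0.23529 → τ = 86.913·0.23529·0.96 = 19.632 lb·ft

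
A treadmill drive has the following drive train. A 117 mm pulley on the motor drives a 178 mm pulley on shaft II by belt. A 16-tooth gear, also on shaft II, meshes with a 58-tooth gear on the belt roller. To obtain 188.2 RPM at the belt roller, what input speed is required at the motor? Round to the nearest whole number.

Overall ratio R = 1.5214 × 3.625 = 5.515.
Required input speed = output speed × R = 188.2 × 5.515 = 1037.9 RPM.

1038 RPM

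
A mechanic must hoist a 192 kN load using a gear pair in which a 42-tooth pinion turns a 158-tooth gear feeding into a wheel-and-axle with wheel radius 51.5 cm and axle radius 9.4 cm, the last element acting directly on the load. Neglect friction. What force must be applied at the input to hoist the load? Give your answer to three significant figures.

9.32 kN

Gear pair MA = 158/42 = 3.7619.
Wheel-and-axle MA = R/r = 51.5/9.4 = 5.4787.
Combined ideal MA = 3.7619 × 5.4787 = 20.61.
Effort = load / MA = 192 / 20.61 = 9.3157 kN.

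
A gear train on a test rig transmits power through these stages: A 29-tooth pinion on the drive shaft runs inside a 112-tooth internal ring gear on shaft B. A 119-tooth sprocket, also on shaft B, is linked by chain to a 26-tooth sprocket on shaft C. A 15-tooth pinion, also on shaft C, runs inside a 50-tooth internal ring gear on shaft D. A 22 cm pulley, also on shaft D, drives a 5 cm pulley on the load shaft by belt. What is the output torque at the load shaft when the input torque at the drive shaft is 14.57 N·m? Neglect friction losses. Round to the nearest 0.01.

Internal gear: ratio = 112/29 = 3.8621; torque at shaft B = 14.57 × 3.8621 = 56.27 N·m.
Chain: ratio = 26/119 = 0.21849; torque at shaft C = 56.27 × 0.21849 = 12.294 N·m.
Internal gear: ratio = 50/15 = 3.3333; torque at shaft D = 12.294 × 3.3333 = 40.981 N·m.
Belt: ratio = 5/22 = 0.22727; torque at the load shaft = 40.981 × 0.22727 = 9.3139 N·m.

9.31 N·m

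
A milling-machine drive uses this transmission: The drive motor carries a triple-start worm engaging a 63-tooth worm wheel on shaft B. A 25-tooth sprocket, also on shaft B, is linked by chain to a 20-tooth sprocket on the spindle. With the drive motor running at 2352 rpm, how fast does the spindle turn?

worm 63/3 = 21 → 2352/21 = 112 rpm
chain 20/25 = 0.8 → 112/0.8 = 140 rpm

140 rpm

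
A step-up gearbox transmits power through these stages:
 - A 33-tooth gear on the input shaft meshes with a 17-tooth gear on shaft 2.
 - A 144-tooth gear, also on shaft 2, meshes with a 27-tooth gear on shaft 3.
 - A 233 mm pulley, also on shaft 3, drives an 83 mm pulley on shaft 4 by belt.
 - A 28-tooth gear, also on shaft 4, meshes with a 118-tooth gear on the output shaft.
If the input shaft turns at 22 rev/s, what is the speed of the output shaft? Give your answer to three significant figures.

152 rev/s

the input shaft → shaft 2 (gear mesh, 17/33): 22 ÷ 0.51515 = 42.706 rev/s
shaft 2 → shaft 3 (gear mesh, 27/144): 42.706 ÷ 0.1875 = 227.76 rev/s
shaft 3 → shaft 4 (belt, 83/233): 227.76 ÷ 0.35622 = 639.39 rev/s
shaft 4 → the output shaft (gear mesh, 118/28): 639.39 ÷ 4.2143 = 151.72 rev/s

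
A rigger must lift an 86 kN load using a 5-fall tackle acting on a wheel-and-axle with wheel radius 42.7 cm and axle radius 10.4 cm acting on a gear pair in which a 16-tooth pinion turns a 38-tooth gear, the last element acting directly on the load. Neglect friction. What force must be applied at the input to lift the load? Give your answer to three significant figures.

1.76 kN

Block-and-tackle MA = number of supporting rope parts = 5.
Wheel-and-axle MA = R/r = 42.7/10.4 = 4.1058.
Gear pair MA = 38/16 = 2.375.
Combined ideal MA = 5 × 4.1058 × 2.375 = 48.756.
Effort = load / MA = 86 / 48.756 = 1.7639 kN.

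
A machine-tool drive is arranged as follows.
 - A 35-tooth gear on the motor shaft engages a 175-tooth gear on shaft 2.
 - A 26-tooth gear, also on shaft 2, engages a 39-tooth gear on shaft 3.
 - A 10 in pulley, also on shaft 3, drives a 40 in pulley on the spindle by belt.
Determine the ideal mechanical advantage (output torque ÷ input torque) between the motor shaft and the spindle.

Each stage contributes driven/driver: gear mesh 175/35 = 5, gear mesh 39/26 = 1.5, belt 40/10 = 4.
Overall: 5 × 1.5 × 4 = 30.

30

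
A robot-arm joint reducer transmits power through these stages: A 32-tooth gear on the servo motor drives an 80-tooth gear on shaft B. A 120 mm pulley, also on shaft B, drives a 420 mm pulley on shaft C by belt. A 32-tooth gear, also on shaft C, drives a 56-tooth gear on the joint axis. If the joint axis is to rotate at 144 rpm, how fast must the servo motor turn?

2205 rpm

Overall ratio R = 2.5 × 3.5 × 1.75 = 15.312.
Required input speed = output speed × R = 144 × 15.312 = 2205 rpm.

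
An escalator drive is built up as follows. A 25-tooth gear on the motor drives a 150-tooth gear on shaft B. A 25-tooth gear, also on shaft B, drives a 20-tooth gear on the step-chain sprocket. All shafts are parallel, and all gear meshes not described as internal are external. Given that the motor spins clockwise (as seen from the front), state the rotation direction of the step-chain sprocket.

clockwise

the motor → shaft B: external mesh, 1 reversal → CCW.
shaft B → the step-chain sprocket: external mesh, 1 reversal → CW.
2 reversals in total — an even number — so the step-chain sprocket turns the same way as the motor.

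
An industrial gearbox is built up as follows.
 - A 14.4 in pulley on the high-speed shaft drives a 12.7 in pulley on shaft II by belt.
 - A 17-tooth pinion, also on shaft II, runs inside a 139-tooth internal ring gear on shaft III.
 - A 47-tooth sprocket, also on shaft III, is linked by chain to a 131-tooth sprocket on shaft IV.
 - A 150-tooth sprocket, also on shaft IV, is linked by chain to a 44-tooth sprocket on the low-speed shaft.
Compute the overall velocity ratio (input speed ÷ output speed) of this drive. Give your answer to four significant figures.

5.896

Each stage contributes driven/driver: belt 12.7/14.4 = 0.88194, internal gear 139/17 = 8.1765, chain 131/47 = 2.7872, chain 44/150 = 0.29333.
Overall: 0.88194 × 8.1765 × 2.7872 × 0.29333 = 5.8958.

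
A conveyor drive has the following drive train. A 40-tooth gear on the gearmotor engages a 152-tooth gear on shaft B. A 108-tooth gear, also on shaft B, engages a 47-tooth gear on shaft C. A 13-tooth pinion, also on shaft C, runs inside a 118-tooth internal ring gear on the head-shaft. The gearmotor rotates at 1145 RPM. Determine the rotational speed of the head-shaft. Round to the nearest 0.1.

gear mesh 152/40 = 3.8 → 1145/3.8 = 301.32 RPM
gear mesh 47/108 = 0.43519 → 301.32/0.43519 = 692.39 RPM
internal gear 118/13 = 9.0769 → 692.39/9.0769 = 76.28 RPM

76.3 RPM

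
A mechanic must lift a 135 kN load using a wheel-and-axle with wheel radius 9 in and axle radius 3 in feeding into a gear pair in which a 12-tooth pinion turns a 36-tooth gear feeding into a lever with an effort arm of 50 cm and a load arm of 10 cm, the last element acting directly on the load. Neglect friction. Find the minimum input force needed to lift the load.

Wheel-and-axle MA = R/r = 9/3 = 3.
Gear pair MA = 36/12 = 3.
Lever MA = effort arm / load arm = 50/10 = 5.
Combined ideal MA = 3 × 3 × 5 = 45.
Effort = load / MA = 135 / 45 = 3 kN.

3 kN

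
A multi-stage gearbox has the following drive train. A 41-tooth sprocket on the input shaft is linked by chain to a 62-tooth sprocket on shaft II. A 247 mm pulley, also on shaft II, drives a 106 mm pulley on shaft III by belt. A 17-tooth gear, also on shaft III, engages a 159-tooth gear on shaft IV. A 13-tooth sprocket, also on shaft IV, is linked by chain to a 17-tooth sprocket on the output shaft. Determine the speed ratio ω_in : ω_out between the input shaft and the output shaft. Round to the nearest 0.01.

7.94

Each stage contributes driven/driver: chain 62/41 = 1.5122, belt 106/247 = 0.42915, gear mesh 159/17 = 9.3529, chain 17/13 = 1.3077.
Overall: 1.5122 × 0.42915 × 9.3529 × 1.3077 = 7.9373.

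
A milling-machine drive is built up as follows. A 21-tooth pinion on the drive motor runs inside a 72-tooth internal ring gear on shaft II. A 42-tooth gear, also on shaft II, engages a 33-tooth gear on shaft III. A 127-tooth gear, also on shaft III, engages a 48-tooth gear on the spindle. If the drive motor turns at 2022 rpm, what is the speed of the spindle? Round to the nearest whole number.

1986 rpm

internal gear 72/21 = 3.4286 → 2022/3.4286 = 589.75 rpm
gear mesh 33/42 = 0.78571 → 589.75/0.78571 = 750.59 rpm
gear mesh 48/127 = 0.37795 → 750.59/0.37795 = 1985.9 rpm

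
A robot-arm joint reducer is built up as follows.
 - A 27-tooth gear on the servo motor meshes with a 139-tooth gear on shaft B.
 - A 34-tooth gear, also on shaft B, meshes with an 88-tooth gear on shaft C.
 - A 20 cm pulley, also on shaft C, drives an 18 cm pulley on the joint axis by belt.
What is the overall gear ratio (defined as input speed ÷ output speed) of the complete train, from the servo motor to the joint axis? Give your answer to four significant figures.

Each stage contributes driven/driver: gear mesh 139/27 = 5.1481, gear mesh 88/34 = 2.5882, belt 18/20 = 0.9.
Overall: 5.1481 × 2.5882 × 0.9 = 11.992.

11.99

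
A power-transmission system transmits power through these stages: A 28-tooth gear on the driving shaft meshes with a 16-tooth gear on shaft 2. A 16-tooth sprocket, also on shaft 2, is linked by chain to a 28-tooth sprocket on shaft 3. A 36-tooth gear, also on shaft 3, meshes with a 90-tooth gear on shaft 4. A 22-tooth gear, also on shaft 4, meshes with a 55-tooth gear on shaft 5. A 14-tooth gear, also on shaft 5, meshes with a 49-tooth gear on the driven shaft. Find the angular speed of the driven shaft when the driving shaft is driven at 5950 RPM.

gear mesh 16/28 = 0.57143 → 5950/0.57143 = 10412 RPM
chain 28/16 = 1.75 → 10412/1.75 = 5950 RPM
gear mesh 90/36 = 2.5 → 5950/2.5 = 2380 RPM
gear mesh 55/22 = 2.5 → 2380/2.5 = 952 RPM
gear mesh 49/14 = 3.5 → 952/3.5 = 272 RPM

272 RPM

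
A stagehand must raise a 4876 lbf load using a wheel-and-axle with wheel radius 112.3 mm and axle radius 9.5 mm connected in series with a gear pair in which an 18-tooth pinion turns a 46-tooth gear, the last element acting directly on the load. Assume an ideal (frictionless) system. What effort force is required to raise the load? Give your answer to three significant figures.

Wheel-and-axle MA = R/r = 112.3/9.5 = 11.821.
Gear pair MA = 46/18 = 2.5556.
Combined ideal MA = 11.821 × 2.5556 = 30.209.
Effort = load / MA = 4876 / 30.209 = 161.41 lbf.

161 lbf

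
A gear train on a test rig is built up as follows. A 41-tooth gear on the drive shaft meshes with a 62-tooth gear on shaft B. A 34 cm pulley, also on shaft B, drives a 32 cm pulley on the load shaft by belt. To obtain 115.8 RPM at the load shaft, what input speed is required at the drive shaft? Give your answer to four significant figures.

164.8 RPM

Overall ratio R = 1.5122 × 0.94118 = 1.4232.
Required input speed = output speed × R = 115.8 × 1.4232 = 164.81 RPM.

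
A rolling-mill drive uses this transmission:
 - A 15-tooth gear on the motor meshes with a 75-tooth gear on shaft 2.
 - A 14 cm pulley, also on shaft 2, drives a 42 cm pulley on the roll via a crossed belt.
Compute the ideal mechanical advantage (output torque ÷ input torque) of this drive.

Each stage contributes driven/driver: gear mesh 75/15 = 5, belt 42/14 = 3.
Overall: 5 × 3 = 15.

15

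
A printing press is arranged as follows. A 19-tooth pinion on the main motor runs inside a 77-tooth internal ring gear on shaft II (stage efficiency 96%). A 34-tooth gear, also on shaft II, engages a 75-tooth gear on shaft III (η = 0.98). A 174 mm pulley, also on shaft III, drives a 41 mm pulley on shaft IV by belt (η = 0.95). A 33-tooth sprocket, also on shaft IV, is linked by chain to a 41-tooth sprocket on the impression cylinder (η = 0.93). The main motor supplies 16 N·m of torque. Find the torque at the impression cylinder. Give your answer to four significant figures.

After the internal gear (77/19): 16 × 4.0526 × 0.96 = 62.248 N·m
After the gear mesh (75/34): 62.248 × 2.2059 × 0.98 = 134.57 N·m
After the belt (41/174): 134.57 × 0.23563 × 0.95 = 30.123 N·m
After the chain (41/33): 30.123 × 1.2424 × 0.93 = 34.805 N·m

34.81 N·m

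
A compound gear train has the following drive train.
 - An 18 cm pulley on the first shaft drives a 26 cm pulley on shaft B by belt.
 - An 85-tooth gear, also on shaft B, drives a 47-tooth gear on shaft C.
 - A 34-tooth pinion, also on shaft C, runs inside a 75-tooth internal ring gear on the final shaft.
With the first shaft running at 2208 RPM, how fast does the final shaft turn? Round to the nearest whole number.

belt 26/18 = 1.4444 → 2208/1.4444 = 1528.6 RPM
gear mesh 47/85 = 0.55294 → 1528.6/0.55294 = 2764.5 RPM
internal gear 75/34 = 2.2059 → 2764.5/2.2059 = 1253.2 RPM

1253 RPM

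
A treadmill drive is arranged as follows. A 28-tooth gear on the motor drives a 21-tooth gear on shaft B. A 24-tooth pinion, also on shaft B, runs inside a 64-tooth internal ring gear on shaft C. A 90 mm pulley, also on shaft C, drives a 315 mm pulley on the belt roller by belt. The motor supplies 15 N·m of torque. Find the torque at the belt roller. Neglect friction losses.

105 N·m

gear mesh 21/28 = 0.75 → τ = 15·0.75 = 11.25 N·m
internal gear 64/24 = 2.6667 → τ = 11.25·2.6667 = 30 N·m
belt 315/90 = 3.5 → τ = 30·3.5 = 105 N·m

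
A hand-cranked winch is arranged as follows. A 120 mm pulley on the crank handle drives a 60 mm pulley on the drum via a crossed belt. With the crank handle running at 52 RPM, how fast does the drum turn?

belt 60/120 = 0.5 → 52/0.5 = 104 RPM

104 RPM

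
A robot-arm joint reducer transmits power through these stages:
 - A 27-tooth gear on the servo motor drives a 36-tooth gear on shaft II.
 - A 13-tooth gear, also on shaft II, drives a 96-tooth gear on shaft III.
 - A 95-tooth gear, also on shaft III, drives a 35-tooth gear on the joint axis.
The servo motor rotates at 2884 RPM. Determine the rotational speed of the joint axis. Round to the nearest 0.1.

795.0 RPM

gear mesh 36/27 = 1.3333 → 2884/1.3333 = 2163 RPM
gear mesh 96/13 = 7.3846 → 2163/7.3846 = 292.91 RPM
gear mesh 35/95 = 0.36842 → 292.91/0.36842 = 795.03 RPM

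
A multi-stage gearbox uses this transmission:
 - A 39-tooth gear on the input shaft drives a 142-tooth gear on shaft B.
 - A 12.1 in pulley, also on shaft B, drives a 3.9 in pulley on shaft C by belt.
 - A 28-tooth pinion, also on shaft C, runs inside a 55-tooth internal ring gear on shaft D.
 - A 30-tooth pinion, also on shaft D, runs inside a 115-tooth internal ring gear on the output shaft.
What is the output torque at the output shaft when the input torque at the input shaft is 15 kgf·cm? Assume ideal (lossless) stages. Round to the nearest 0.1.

132.5 kgf·cm

Gear mesh: ratio = 142/39 = 3.641; torque at shaft B = 15 × 3.641 = 54.615 kgf·cm.
Belt: ratio = 3.9/12.1 = 0.32231; torque at shaft C = 54.615 × 0.32231 = 17.603 kgf·cm.
Internal gear: ratio = 55/28 = 1.9643; torque at shaft D = 17.603 × 1.9643 = 34.578 kgf·cm.
Internal gear: ratio = 115/30 = 3.8333; torque at the output shaft = 34.578 × 3.8333 = 132.55 kgf·cm.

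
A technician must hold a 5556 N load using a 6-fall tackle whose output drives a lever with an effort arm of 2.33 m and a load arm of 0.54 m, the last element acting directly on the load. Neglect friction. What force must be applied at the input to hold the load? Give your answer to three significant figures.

215 N

Block-and-tackle MA = number of supporting rope parts = 6.
Lever MA = effort arm / load arm = 2.33/0.54 = 4.3148.
Combined ideal MA = 6 × 4.3148 = 25.889.
Effort = load / MA = 5556 / 25.889 = 214.61 N.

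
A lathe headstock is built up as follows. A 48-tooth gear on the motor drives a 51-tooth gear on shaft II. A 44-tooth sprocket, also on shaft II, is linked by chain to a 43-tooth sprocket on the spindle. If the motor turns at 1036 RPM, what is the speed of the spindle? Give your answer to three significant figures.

998 RPM

the motor → shaft II (gear mesh, 51/48): 1036 ÷ 1.0625 = 975.06 RPM
shaft II → the spindle (chain, 43/44): 975.06 ÷ 0.97727 = 997.73 RPM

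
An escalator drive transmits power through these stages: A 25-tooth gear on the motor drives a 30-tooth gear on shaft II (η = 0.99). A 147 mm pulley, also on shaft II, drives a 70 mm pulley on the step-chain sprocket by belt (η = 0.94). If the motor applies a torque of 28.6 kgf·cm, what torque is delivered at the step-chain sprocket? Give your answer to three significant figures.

gear mesh 30/25 = 1.2 → τ = 28.6·1.2·0.99 = 33.977 kgf·cm
belt 70/147 = 0.47619 → τ = 33.977·0.47619·0.94 = 15.209 kgf·cm

15.2 kgf·cm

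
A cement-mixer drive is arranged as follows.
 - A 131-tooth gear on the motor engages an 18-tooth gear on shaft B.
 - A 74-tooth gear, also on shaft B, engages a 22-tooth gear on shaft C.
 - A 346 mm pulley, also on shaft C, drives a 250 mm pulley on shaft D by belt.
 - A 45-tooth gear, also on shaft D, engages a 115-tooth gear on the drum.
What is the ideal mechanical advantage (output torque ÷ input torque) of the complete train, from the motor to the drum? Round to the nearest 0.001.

Each stage contributes driven/driver: gear mesh 18/131 = 0.1374, gear mesh 22/74 = 0.2973, belt 250/346 = 0.72254, gear mesh 115/45 = 2.5556.
Overall: 0.1374 × 0.2973 × 0.72254 × 2.5556 = 0.07543.

0.075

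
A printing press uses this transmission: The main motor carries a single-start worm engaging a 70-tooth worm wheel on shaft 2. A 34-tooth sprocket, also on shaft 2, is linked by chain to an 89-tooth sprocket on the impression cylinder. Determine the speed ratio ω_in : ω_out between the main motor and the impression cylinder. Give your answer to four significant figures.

183.2

Each stage contributes driven/driver: worm 70/1 = 70, chain 89/34 = 2.6176.
Overall: 70 × 2.6176 = 183.24.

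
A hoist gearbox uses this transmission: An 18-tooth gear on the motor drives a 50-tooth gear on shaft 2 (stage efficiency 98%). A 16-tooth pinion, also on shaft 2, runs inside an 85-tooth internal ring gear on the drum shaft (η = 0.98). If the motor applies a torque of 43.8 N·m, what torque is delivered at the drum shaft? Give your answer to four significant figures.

Gear mesh: ratio = 50/18 = 2.7778; torque at shaft 2 = 43.8 × 2.7778 × 0.98 = 119.23 N·m.
Internal gear: ratio = 85/16 = 5.3125; torque at the drum shaft = 119.23 × 5.3125 × 0.98 = 620.76 N·m.

620.8 N·m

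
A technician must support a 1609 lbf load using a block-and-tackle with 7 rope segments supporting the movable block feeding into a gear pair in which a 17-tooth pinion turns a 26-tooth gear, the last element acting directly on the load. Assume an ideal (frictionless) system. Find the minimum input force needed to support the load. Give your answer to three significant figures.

150 lbf

Block-and-tackle MA = number of supporting rope parts = 7.
Gear pair MA = 26/17 = 1.5294.
Combined ideal MA = 7 × 1.5294 = 10.706.
Effort = load / MA = 1609 / 10.706 = 150.29 lbf.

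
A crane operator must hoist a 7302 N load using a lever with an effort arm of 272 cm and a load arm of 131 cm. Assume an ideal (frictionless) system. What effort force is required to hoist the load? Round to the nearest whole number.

Lever MA = effort arm / load arm = 272/131 = 2.0763.
Effort = load / MA = 7302 / 2.0763 = 3516.8 N.

3517 N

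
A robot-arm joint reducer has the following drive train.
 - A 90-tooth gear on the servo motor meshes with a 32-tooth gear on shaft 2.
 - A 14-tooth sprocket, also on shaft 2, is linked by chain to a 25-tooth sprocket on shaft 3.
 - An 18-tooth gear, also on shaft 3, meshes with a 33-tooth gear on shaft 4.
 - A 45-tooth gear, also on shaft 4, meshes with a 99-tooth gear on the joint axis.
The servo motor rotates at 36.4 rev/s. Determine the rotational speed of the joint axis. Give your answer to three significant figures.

the servo motor → shaft 2 (gear mesh, 32/90): 36.4 ÷ 0.35556 = 102.37 rev/s
shaft 2 → shaft 3 (chain, 25/14): 102.37 ÷ 1.7857 = 57.33 rev/s
shaft 3 → shaft 4 (gear mesh, 33/18): 57.33 ÷ 1.8333 = 31.271 rev/s
shaft 4 → the joint axis (gear mesh, 99/45): 31.271 ÷ 2.2 = 14.214 rev/s

14.2 rev/s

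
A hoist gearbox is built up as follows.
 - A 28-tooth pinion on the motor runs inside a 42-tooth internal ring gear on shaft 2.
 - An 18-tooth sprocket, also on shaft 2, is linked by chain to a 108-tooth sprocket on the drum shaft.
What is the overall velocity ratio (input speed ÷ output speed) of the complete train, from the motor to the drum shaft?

9

Each stage contributes driven/driver: internal gear 42/28 = 1.5, chain 108/18 = 6.
Overall: 1.5 × 6 = 9.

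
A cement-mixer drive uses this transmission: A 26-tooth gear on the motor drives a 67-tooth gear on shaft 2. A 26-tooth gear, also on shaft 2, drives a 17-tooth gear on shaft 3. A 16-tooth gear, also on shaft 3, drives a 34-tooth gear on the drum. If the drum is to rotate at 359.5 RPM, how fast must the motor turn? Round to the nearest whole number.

1287 RPM

Overall ratio R = 2.5769 × 0.65385 × 2.125 = 3.5804.
Required input speed = output speed × R = 359.5 × 3.5804 = 1287.2 RPM.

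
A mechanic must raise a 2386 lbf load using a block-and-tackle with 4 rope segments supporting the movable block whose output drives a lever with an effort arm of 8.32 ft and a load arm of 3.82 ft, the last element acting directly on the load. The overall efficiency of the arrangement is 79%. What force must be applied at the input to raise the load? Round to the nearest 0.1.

Block-and-tackle MA = number of supporting rope parts = 4.
Lever MA = effort arm / load arm = 8.32/3.82 = 2.178.
Combined ideal MA = 4 × 2.178 = 8.712.
Actual MA = 8.712 × 0.79 = 6.8825.
Effort = load / actual MA = 2386 / 6.8825 = 346.68 lbf.

346.7 lbf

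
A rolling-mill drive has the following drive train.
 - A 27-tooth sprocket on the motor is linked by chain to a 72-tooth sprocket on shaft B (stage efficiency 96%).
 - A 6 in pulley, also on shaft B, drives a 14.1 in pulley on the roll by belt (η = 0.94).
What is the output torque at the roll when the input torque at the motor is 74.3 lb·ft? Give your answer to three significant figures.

chain 72/27 = 2.6667 → τ = 74.3·2.6667·0.96 = 190.21 lb·ft
belt 14.1/6 = 2.35 → τ = 190.21·2.35·0.94 = 420.17 lb·ft

420 lb·ft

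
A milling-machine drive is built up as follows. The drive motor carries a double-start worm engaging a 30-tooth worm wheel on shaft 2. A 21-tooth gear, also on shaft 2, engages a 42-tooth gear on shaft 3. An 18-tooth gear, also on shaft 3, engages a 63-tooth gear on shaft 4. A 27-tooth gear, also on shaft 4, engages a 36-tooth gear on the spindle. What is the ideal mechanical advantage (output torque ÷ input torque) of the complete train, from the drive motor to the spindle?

140

Each stage contributes driven/driver: worm 30/2 = 15, gear mesh 42/21 = 2, gear mesh 63/18 = 3.5, gear mesh 36/27 = 1.3333.
Overall: 15 × 2 × 3.5 × 1.3333 = 140.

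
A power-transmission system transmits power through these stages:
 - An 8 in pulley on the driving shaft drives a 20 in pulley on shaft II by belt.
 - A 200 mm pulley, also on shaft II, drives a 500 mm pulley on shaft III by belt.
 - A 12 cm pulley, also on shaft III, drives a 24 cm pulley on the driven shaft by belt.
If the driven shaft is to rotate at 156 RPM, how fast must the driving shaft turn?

1950 RPM

Overall ratio R = 2.5 × 2.5 × 2 = 12.5.
Required input speed = output speed × R = 156 × 12.5 = 1950 RPM.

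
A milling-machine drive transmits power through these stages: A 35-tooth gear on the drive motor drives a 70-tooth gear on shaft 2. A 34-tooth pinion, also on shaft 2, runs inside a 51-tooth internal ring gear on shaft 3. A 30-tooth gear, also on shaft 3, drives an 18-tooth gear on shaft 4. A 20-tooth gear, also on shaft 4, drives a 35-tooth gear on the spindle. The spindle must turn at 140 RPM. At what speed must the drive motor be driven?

441 RPM

Overall ratio R = 2 × 1.5 × 0.6 × 1.75 = 3.15.
Required input speed = output speed × R = 140 × 3.15 = 441 RPM.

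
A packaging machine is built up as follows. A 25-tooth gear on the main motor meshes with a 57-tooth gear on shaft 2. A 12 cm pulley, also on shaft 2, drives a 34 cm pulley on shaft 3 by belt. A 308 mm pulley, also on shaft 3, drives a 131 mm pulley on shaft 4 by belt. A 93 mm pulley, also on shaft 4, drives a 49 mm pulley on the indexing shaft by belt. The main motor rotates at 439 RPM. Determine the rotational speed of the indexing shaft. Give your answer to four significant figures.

303.2 RPM

Gear mesh: ratio = 57/25 = 2.28, so shaft 2 turns at 439 / 2.28 = 192.54 RPM.
Belt: ratio = 34/12 = 2.8333, so shaft 3 turns at 192.54 / 2.8333 = 67.957 RPM.
Belt: ratio = 131/308 = 0.42532, so shaft 4 turns at 67.957 / 0.42532 = 159.78 RPM.
Belt: ratio = 49/93 = 0.52688, so the indexing shaft turns at 159.78 / 0.52688 = 303.25 RPM.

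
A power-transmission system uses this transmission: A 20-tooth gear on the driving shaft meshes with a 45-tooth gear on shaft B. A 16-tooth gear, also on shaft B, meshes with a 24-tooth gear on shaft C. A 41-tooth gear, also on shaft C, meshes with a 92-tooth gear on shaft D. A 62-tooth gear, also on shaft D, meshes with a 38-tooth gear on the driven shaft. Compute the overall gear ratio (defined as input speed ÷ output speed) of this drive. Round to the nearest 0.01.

4.64

Each stage contributes driven/driver: gear mesh 45/20 = 2.25, gear mesh 24/16 = 1.5, gear mesh 92/41 = 2.2439, gear mesh 38/62 = 0.6129.
Overall: 2.25 × 1.5 × 2.2439 × 0.6129 = 4.6416.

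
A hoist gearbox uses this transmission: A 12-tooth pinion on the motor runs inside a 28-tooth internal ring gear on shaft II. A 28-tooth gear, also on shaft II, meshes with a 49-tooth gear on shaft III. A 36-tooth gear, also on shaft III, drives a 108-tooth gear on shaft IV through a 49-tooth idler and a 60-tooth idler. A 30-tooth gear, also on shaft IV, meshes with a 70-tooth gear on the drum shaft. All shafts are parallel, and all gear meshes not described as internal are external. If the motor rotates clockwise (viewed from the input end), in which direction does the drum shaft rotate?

the motor → shaft II: internal mesh, same direction → CW.
shaft II → shaft III: external mesh, 1 reversal → CCW.
shaft III → shaft IV: driver → idler → idler → driven is 3 external meshes, 3 reversals → CW.
shaft IV → the drum shaft: external mesh, 1 reversal → CCW.
5 reversals in total — an odd number — so the drum shaft turns opposite to the motor.

counterclockwise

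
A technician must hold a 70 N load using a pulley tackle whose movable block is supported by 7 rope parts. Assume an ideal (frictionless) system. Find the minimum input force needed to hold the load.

10 N

Block-and-tackle MA = number of supporting rope parts = 7.
Effort = load / MA = 70 / 7 = 10 N.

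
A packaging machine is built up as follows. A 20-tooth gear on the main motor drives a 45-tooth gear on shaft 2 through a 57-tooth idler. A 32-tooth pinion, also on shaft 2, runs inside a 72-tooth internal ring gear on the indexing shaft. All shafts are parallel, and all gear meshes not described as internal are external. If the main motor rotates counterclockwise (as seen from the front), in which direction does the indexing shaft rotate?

the main motor → shaft 2: driver → idler → driven is 2 external meshes, 2 reversals → CCW.
shaft 2 → the indexing shaft: internal mesh, same direction → CCW.
2 reversals in total — an even number — so the indexing shaft turns the same way as the main motor.

counterclockwise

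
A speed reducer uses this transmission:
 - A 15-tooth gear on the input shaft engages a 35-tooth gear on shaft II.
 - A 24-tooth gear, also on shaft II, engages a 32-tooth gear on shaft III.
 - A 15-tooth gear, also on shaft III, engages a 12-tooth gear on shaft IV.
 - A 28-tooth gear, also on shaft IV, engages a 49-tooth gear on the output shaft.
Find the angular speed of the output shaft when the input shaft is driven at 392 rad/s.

Gear mesh: ratio = 35/15 = 2.3333, so shaft II turns at 392 / 2.3333 = 168 rad/s.
Gear mesh: ratio = 32/24 = 1.3333, so shaft III turns at 168 / 1.3333 = 126 rad/s.
Gear mesh: ratio = 12/15 = 0.8, so shaft IV turns at 126 / 0.8 = 157.5 rad/s.
Gear mesh: ratio = 49/28 = 1.75, so the output shaft turns at 157.5 / 1.75 = 90 rad/s.

90 rad/s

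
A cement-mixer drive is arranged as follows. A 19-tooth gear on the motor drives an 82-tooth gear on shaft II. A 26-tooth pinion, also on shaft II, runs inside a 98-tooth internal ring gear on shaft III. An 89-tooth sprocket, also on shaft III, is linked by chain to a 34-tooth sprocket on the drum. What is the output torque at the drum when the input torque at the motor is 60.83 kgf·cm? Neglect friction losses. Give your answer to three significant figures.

378 kgf·cm

After the gear mesh (82/19): 60.83 × 4.3158 = 262.53 kgf·cm
After the internal gear (98/26): 262.53 × 3.7692 = 989.53 kgf·cm
After the chain (34/89): 989.53 × 0.38202 = 378.02 kgf·cm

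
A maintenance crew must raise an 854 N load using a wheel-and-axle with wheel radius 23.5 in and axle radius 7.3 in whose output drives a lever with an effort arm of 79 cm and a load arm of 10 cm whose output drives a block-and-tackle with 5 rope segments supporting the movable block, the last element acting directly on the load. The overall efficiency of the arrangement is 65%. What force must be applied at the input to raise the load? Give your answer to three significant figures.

10.3 N

Wheel-and-axle MA = R/r = 23.5/7.3 = 3.2192.
Lever MA = effort arm / load arm = 79/10 = 7.9.
Block-and-tackle MA = number of supporting rope parts = 5.
Combined ideal MA = 3.2192 × 7.9 × 5 = 127.16.
Actual MA = 127.16 × 0.65 = 82.652.
Effort = load / actual MA = 854 / 82.652 = 10.332 N.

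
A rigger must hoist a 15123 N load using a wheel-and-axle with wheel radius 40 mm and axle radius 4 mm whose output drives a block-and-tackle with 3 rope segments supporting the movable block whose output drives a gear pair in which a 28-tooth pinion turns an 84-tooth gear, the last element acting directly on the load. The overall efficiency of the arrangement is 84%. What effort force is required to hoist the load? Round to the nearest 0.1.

200.0 N

Wheel-and-axle MA = R/r = 40/4 = 10.
Block-and-tackle MA = number of supporting rope parts = 3.
Gear pair MA = 84/28 = 3.
Combined ideal MA = 10 × 3 × 3 = 90.
Actual MA = 90 × 0.84 = 75.6.
Effort = load / actual MA = 15123 / 75.6 = 200.04 N.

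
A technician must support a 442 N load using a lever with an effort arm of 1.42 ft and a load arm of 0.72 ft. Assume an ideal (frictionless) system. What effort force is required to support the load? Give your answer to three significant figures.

Lever MA = effort arm / load arm = 1.42/0.72 = 1.9722.
Effort = load / MA = 442 / 1.9722 = 224.11 N.

224 N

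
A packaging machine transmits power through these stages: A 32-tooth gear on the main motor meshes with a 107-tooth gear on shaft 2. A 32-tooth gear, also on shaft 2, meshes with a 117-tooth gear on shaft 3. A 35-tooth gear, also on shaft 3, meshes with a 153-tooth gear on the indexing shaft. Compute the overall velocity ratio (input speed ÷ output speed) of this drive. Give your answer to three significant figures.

53.4

Each stage contributes driven/driver: gear mesh 107/32 = 3.3438, gear mesh 117/32 = 3.6562, gear mesh 153/35 = 4.3714.
Overall: 3.3438 × 3.6562 × 4.3714 = 53.443.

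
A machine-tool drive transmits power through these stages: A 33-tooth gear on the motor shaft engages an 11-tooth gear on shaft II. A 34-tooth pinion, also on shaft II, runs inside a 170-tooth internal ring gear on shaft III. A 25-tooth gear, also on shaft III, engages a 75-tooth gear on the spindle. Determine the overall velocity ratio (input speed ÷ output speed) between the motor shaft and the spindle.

Each stage contributes driven/driver: gear mesh 11/33 = 0.33333, internal gear 170/34 = 5, gear mesh 75/25 = 3.
Overall: 0.33333 × 5 × 3 = 5.

5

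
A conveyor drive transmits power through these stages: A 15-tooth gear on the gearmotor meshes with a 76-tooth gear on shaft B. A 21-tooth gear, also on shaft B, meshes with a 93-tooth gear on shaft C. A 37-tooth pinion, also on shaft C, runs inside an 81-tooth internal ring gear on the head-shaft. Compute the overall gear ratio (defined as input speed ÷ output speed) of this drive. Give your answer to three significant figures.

49.1

Each stage contributes driven/driver: gear mesh 76/15 = 5.0667, gear mesh 93/21 = 4.4286, internal gear 81/37 = 2.1892.
Overall: 5.0667 × 4.4286 × 2.1892 = 49.121.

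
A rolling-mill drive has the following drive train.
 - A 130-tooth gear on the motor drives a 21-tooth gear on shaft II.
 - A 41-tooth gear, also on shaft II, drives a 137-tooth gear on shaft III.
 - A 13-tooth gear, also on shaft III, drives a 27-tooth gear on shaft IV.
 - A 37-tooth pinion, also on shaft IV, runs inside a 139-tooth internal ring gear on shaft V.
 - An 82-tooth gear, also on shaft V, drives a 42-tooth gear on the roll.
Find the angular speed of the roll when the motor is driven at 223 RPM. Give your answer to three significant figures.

Gear mesh: ratio = 21/130 = 0.16154, so shaft II turns at 223 / 0.16154 = 1380.5 RPM.
Gear mesh: ratio = 137/41 = 3.3415, so shaft III turns at 1380.5 / 3.3415 = 413.14 RPM.
Gear mesh: ratio = 27/13 = 2.0769, so shaft IV turns at 413.14 / 2.0769 = 198.92 RPM.
Internal gear: ratio = 139/37 = 3.7568, so shaft V turns at 198.92 / 3.7568 = 52.949 RPM.
Gear mesh: ratio = 42/82 = 0.5122, so the roll turns at 52.949 / 0.5122 = 103.38 RPM.

103 RPM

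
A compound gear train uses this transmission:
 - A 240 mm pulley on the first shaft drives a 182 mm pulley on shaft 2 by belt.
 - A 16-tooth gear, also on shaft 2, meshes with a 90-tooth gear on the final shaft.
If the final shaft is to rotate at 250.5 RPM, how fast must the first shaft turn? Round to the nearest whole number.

Overall ratio R = 0.75833 × 5.625 = 4.2656.
Required input speed = output speed × R = 250.5 × 4.2656 = 1068.5 RPM.

1069 RPM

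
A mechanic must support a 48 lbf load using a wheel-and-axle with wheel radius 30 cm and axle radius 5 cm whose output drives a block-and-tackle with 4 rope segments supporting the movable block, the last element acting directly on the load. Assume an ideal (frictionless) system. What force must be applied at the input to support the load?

Wheel-and-axle MA = R/r = 30/5 = 6.
Block-and-tackle MA = number of supporting rope parts = 4.
Combined ideal MA = 6 × 4 = 24.
Effort = load / MA = 48 / 24 = 2 lbf.

2 lbf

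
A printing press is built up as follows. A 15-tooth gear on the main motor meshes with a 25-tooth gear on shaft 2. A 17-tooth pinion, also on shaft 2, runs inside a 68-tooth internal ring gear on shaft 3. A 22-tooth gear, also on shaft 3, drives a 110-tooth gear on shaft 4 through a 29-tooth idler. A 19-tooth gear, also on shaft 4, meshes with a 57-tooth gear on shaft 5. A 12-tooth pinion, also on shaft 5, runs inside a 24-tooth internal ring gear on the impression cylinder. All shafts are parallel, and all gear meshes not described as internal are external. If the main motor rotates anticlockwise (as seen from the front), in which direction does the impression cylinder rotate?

anticlockwise

the main motor → shaft 2: external mesh, 1 reversal → CW.
shaft 2 → shaft 3: internal mesh, same direction → CW.
shaft 3 → shaft 4: driver → idler → driven is 2 external meshes, 2 reversals → CW.
shaft 4 → shaft 5: external mesh, 1 reversal → CCW.
shaft 5 → the impression cylinder: internal mesh, same direction → CCW.
4 reversals in total — an even number — so the impression cylinder turns the same way as the main motor.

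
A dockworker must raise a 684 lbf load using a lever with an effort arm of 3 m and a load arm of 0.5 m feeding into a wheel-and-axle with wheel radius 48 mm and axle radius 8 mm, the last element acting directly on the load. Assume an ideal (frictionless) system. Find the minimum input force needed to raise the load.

19 lbf

Lever MA = effort arm / load arm = 3/0.5 = 6.
Wheel-and-axle MA = R/r = 48/8 = 6.
Combined ideal MA = 6 × 6 = 36.
Effort = load / MA = 684 / 36 = 19 lbf.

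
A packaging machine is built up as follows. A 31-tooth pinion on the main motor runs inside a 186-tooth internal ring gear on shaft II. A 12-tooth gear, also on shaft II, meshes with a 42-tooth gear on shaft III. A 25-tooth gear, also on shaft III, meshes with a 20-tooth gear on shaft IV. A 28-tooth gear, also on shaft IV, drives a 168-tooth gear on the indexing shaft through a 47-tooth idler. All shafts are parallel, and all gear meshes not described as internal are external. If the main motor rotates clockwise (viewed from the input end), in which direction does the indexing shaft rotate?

clockwise

the main motor → shaft II: internal mesh, same direction → CW.
shaft II → shaft III: external mesh, 1 reversal → CCW.
shaft III → shaft IV: external mesh, 1 reversal → CW.
shaft IV → the indexing shaft: driver → idler → driven is 2 external meshes, 2 reversals → CW.
4 reversals in total — an even number — so the indexing shaft turns the same way as the main motor.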